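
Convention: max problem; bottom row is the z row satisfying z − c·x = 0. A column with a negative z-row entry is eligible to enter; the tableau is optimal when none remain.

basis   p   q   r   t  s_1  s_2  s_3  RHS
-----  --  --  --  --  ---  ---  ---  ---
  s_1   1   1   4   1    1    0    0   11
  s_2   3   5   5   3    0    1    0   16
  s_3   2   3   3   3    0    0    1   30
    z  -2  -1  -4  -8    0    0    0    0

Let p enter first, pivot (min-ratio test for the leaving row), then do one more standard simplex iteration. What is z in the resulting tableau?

Ratio test on column p — row 1: 11/1 = 11; row 2: 16/3 = 16/3; row 3: 30/2 = 15. Minimum is 16/3 at row 2 (s_2 leaves); pivot element 3.
Pivot on row 2; the z-row RHS becomes 0 − (-2)·(16/3) = 32/3.
Next entering variable (most negative z-row entry -6): t.
Ratio test on column t — row 1: entry 0 ≤ 0; row 2: (16/3)/1 = 16/3; row 3: (58/3)/1 = 58/3. Minimum is 16/3 at row 2 (p leaves); pivot element 1.
After the second pivot the z-row RHS is 32/3 − (-6)·(16/3) = 128/3.

128/3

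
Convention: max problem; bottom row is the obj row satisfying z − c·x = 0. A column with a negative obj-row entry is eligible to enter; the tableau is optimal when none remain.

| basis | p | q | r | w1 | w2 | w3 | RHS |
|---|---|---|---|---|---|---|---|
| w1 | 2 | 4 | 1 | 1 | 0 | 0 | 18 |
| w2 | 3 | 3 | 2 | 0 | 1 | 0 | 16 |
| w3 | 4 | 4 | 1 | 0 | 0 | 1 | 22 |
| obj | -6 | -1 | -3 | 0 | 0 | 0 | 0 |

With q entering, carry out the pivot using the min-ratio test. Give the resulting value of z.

Ratio test on column q — row 1: 18/4 = 9/2; row 2: 16/3 = 16/3; row 3: 22/4 = 11/2. Minimum is 9/2 at row 1 (w1 leaves); pivot element 4.
Pivot on row 1; the obj-row RHS becomes 0 − (-1)·(9/2) = 9/2.

9/2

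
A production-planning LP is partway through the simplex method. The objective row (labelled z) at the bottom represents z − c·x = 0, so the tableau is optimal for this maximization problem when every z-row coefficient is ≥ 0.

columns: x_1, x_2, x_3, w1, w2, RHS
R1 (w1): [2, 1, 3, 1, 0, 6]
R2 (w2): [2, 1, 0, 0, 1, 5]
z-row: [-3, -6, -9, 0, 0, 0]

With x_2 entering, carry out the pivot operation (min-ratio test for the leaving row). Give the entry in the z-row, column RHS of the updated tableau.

30

Ratio test on column x_2 — row 1: 6/1 = 6; row 2: 5/1 = 5. Minimum is 5 at row 2 (w2 leaves); pivot element 1.
Divide row 2 by 1; eliminate column x_2 from the other rows.
z-row update in column RHS: 0 − (-6)·5 = 30.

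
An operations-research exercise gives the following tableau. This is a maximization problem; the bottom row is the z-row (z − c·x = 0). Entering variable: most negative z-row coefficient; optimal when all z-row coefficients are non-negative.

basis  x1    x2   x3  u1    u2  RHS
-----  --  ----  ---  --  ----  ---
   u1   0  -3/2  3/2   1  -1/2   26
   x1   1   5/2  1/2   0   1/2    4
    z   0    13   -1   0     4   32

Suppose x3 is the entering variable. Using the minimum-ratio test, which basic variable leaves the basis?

x1

Column x3 entries and ratios — u1: 26/(3/2) = 52/3; x1: 4/(1/2) = 8.
Smallest ratio is 8 in the row of x1, so x1 leaves.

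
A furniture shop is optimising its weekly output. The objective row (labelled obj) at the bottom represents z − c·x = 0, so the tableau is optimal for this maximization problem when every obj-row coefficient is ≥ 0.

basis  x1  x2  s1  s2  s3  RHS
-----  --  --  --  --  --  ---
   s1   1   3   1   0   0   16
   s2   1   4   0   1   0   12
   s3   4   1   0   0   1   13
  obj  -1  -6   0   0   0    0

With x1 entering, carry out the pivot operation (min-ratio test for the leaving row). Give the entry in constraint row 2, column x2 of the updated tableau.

Ratio test on column x1 — row 1: 16/1 = 16; row 2: 12/1 = 12; row 3: 13/4 = 13/4. Minimum is 13/4 at row 3 (s3 leaves); pivot element 4.
Divide row 3 by 4; eliminate column x1 from the other rows.
Row 2 update in column x2: 4 − 1·(1/4) = 15/4.

15/4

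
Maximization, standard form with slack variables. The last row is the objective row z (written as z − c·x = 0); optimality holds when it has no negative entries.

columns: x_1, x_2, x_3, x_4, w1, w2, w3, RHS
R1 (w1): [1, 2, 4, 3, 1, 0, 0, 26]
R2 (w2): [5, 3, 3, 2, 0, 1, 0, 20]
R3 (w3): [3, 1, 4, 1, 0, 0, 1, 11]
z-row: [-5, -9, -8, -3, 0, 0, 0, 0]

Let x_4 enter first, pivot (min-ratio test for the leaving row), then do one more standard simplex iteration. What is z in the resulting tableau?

186/5

Ratio test on column x_4 — row 1: 26/3 = 26/3; row 2: 20/2 = 10; row 3: 11/1 = 11. Minimum is 26/3 at row 1 (w1 leaves); pivot element 3.
Pivot on row 1; the z-row RHS becomes 0 − (-3)·(26/3) = 26.
Next entering variable (most negative z-row entry -7): x_2.
Ratio test on column x_2 — row 1: (26/3)/(2/3) = 13; row 2: (8/3)/(5/3) = 8/5; row 3: (7/3)/(1/3) = 7. Minimum is 8/5 at row 2 (w2 leaves); pivot element 5/3.
After the second pivot the z-row RHS is 26 − (-7)·(8/5) = 186/5.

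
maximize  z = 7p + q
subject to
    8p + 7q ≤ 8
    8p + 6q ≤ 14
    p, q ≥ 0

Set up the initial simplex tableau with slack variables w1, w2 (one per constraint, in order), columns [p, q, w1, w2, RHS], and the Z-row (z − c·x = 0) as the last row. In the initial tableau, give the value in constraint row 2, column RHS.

14

The RHS of constraint 2 is b_2 = 14.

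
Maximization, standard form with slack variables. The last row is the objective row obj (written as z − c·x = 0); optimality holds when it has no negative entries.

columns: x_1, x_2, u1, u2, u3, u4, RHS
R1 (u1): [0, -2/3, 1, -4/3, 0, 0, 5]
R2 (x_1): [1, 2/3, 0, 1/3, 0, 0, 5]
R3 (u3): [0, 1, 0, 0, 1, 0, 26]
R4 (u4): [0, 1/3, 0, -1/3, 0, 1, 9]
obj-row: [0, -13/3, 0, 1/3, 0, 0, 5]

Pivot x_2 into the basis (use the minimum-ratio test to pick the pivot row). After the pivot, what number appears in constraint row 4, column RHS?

Ratio test on column x_2 — row 1: entry -2/3 ≤ 0; row 2: 5/(2/3) = 15/2; row 3: 26/1 = 26; row 4: 9/(1/3) = 27. Minimum is 15/2 at row 2 (x_1 leaves); pivot element 2/3.
Divide row 2 by 2/3; eliminate column x_2 from the other rows.
Row 4 update in column RHS: 9 − (1/3)·(15/2) = 13/2.

13/2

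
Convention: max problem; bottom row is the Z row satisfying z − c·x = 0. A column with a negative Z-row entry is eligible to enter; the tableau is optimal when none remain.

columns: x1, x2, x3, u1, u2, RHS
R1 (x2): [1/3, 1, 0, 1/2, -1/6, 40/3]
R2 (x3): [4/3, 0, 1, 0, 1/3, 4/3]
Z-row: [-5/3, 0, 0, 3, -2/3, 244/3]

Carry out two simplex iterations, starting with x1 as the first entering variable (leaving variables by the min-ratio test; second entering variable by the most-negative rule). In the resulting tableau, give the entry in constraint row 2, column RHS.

4

Ratio test on column x1 — row 1: (40/3)/(1/3) = 40; row 2: (4/3)/(4/3) = 1. Minimum is 1 at row 2 (x3 leaves); pivot element 4/3.
Divide row 2 by 4/3; eliminate column x1 from the other rows.
Second iteration: most negative Z-row entry is -1/4 in column u2, so u2 enters.
Ratio test on column u2 — row 1: entry -1/4 ≤ 0; row 2: 1/(1/4) = 4. Minimum is 4 at row 2 (x1 leaves); pivot element 1/4.
Divide row 2 by 1/4; eliminate column u2 from the other rows.
After both pivots, the entry at constraint row 2, column RHS is 4.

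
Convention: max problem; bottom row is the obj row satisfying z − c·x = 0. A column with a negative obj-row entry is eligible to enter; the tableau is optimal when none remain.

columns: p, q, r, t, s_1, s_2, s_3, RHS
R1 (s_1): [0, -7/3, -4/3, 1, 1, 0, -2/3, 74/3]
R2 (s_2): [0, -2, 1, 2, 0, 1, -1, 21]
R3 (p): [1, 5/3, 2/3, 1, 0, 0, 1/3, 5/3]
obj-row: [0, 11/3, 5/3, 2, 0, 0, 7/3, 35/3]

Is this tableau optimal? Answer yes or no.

yes

Every obj-row coefficient is ≥ 0, so the tableau is optimal.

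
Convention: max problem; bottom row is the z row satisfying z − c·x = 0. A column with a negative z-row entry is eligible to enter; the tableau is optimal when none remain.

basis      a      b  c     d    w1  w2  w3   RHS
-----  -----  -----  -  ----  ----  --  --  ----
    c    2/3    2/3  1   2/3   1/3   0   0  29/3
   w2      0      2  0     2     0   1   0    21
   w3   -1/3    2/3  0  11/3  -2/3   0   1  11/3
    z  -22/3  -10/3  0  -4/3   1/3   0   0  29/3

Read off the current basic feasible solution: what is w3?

11/3

w3 is basic (row 3); its value is the RHS of that row, 11/3.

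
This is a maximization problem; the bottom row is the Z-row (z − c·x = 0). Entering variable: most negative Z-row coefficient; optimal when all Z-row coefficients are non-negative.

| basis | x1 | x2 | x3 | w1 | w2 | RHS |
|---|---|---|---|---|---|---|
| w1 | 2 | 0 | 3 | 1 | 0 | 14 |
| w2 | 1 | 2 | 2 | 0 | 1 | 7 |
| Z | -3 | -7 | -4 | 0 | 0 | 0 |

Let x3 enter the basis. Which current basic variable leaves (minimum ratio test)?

Column x3 entries and ratios — w1: 14/3 = 14/3; w2: 7/2 = 7/2.
Smallest ratio is 7/2 in the row of w2, so w2 leaves.

w2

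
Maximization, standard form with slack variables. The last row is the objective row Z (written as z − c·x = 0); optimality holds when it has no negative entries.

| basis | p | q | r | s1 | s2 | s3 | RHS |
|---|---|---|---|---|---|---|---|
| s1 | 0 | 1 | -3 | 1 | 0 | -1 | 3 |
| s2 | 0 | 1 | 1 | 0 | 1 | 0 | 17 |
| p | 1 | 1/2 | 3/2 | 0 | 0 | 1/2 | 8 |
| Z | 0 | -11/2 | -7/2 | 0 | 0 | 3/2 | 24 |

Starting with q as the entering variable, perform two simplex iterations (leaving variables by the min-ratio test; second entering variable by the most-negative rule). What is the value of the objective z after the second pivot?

Ratio test on column q — row 1: 3/1 = 3; row 2: 17/1 = 17; row 3: 8/(1/2) = 16. Minimum is 3 at row 1 (s1 leaves); pivot element 1.
Pivot on row 1; the Z-row RHS becomes 24 − (-11/2)·3 = 81/2.
Next entering variable (most negative Z-row entry -20): r.
Ratio test on column r — row 1: entry -3 ≤ 0; row 2: 14/4 = 7/2; row 3: (13/2)/3 = 13/6. Minimum is 13/6 at row 3 (p leaves); pivot element 3.
After the second pivot the Z-row RHS is 81/2 − (-20)·(13/6) = 503/6.

503/6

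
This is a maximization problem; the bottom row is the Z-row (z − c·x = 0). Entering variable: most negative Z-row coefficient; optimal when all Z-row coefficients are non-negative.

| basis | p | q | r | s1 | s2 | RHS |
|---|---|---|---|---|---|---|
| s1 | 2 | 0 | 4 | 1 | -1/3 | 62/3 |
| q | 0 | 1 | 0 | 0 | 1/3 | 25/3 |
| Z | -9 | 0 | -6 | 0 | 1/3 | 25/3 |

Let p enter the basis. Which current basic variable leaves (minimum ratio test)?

Column p entries and ratios — s1: (62/3)/2 = 31/3; q: 0 ≤ 0, skip.
Smallest ratio is 31/3 in the row of s1, so s1 leaves.

s1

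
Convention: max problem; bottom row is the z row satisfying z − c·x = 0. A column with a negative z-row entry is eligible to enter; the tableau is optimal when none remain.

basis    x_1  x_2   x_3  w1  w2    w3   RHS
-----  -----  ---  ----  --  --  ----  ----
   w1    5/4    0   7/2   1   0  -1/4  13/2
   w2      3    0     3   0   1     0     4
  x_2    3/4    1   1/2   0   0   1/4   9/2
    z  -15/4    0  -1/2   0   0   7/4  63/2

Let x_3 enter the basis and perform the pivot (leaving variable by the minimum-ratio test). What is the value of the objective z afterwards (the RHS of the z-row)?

193/6

Ratio test on column x_3 — row 1: (13/2)/(7/2) = 13/7; row 2: 4/3 = 4/3; row 3: (9/2)/(1/2) = 9. Minimum is 4/3 at row 2 (w2 leaves); pivot element 3.
Pivot on row 2; the z-row RHS becomes 63/2 − (-1/2)·(4/3) = 193/6.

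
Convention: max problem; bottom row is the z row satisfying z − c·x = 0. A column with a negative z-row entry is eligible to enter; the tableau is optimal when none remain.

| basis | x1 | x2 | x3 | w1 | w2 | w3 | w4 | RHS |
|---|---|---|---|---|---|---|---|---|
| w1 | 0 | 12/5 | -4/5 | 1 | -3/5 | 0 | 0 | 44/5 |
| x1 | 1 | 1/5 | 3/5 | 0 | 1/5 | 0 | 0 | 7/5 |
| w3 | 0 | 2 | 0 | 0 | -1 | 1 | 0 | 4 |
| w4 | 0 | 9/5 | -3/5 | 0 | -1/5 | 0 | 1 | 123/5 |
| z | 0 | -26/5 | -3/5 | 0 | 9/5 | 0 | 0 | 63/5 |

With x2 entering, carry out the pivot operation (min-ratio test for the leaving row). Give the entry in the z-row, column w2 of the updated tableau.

-4/5

Ratio test on column x2 — row 1: (44/5)/(12/5) = 11/3; row 2: (7/5)/(1/5) = 7; row 3: 4/2 = 2; row 4: (123/5)/(9/5) = 41/3. Minimum is 2 at row 3 (w3 leaves); pivot element 2.
Divide row 3 by 2; eliminate column x2 from the other rows.
z-row update in column w2: 9/5 − (-26/5)·(-1/2) = -4/5.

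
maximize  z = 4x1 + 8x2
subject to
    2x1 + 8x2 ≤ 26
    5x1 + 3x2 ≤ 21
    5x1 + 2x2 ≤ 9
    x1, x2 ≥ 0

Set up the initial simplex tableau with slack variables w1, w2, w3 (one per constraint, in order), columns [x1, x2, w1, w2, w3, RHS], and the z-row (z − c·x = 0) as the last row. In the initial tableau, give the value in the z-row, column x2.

The z-row carries the negated objective coefficients: the x2 entry is -8.

-8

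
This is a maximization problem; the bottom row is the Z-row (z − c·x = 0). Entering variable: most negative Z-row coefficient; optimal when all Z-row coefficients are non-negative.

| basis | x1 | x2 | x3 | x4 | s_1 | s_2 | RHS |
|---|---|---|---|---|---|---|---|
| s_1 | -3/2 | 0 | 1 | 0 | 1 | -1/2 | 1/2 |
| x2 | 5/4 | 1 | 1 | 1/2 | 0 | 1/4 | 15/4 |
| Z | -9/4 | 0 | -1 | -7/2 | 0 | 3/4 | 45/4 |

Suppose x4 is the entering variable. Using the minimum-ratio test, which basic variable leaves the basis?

x2

Column x4 entries and ratios — s_1: 0 ≤ 0, skip; x2: (15/4)/(1/2) = 15/2.
Smallest ratio is 15/2 in the row of x2, so x2 leaves.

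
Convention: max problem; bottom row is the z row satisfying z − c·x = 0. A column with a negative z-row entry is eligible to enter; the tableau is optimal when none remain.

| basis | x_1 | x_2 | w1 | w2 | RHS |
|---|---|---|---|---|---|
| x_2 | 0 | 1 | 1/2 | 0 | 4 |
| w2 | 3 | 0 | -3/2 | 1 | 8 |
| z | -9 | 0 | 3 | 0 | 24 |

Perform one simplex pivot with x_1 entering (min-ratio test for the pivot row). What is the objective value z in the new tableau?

48

Ratio test on column x_1 — row 1: entry 0 ≤ 0; row 2: 8/3 = 8/3. Minimum is 8/3 at row 2 (w2 leaves); pivot element 3.
Pivot on row 2; the z-row RHS becomes 24 − (-9)·(8/3) = 48.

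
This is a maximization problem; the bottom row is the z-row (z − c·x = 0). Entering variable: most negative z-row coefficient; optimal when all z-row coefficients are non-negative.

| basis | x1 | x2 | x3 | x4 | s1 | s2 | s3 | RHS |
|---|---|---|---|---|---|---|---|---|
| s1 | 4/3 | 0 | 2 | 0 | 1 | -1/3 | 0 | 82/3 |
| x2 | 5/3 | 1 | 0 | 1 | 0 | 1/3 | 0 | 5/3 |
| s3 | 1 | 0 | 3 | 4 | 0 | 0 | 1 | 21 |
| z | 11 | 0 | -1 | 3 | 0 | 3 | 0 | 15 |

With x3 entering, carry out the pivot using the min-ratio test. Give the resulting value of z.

Ratio test on column x3 — row 1: (82/3)/2 = 41/3; row 2: entry 0 ≤ 0; row 3: 21/3 = 7. Minimum is 7 at row 3 (s3 leaves); pivot element 3.
Pivot on row 3; the z-row RHS becomes 15 − (-1)·7 = 22.

22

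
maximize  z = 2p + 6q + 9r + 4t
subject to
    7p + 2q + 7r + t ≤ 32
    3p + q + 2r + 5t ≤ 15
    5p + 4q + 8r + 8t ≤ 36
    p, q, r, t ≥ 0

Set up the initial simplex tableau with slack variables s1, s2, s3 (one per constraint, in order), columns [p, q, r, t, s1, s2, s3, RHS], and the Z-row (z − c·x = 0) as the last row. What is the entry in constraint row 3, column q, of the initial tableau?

Constraint 3 has coefficient 4 on q.

4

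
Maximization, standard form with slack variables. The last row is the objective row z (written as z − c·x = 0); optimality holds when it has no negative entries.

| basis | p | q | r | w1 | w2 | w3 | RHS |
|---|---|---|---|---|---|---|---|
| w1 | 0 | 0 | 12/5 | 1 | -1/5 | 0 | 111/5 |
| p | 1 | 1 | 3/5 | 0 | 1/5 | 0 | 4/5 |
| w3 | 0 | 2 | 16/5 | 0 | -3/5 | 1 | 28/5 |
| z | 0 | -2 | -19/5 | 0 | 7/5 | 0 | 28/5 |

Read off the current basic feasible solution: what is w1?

111/5

w1 is basic (row 1); its value is the RHS of that row, 111/5.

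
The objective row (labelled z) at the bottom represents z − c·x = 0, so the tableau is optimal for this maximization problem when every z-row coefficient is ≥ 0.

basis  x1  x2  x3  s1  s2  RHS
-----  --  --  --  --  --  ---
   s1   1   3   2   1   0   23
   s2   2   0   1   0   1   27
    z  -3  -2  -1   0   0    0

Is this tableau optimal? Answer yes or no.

no

The z-row has a negative entry -3 in column x1, so it is not optimal.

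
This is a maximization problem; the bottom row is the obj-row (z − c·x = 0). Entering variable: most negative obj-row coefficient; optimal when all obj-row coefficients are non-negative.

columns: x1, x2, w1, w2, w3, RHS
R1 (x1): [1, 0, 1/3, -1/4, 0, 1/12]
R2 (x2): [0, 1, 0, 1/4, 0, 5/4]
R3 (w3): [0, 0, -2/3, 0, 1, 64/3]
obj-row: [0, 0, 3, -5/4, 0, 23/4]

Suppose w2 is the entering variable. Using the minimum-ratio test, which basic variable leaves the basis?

x2

Column w2 entries and ratios — x1: -1/4 ≤ 0, skip; x2: (5/4)/(1/4) = 5; w3: 0 ≤ 0, skip.
Smallest ratio is 5 in the row of x2, so x2 leaves.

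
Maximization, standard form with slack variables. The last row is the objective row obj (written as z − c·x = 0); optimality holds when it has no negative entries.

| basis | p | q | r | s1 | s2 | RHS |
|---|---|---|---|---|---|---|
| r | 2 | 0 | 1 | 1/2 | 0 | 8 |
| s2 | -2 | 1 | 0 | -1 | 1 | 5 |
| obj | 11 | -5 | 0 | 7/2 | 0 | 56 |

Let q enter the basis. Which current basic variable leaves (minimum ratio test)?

Column q entries and ratios — r: 0 ≤ 0, skip; s2: 5/1 = 5.
Smallest ratio is 5 in the row of s2, so s2 leaves.

s2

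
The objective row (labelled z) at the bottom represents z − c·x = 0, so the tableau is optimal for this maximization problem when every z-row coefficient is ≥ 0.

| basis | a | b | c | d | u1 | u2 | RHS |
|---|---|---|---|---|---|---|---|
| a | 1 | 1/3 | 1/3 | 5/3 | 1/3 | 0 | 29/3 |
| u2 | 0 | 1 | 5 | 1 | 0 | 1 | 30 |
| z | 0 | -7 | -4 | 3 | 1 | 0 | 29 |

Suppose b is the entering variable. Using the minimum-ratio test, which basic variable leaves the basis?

a

Column b entries and ratios — a: (29/3)/(1/3) = 29; u2: 30/1 = 30.
Smallest ratio is 29 in the row of a, so a leaves.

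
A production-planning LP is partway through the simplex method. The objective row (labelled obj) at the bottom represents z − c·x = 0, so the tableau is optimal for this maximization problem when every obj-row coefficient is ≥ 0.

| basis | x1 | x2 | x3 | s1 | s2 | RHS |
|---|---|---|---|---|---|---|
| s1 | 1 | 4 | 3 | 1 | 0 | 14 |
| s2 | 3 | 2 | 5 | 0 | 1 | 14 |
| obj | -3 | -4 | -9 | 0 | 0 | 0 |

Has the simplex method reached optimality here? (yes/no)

no

The obj-row has a negative entry -9 in column x3, so it is not optimal.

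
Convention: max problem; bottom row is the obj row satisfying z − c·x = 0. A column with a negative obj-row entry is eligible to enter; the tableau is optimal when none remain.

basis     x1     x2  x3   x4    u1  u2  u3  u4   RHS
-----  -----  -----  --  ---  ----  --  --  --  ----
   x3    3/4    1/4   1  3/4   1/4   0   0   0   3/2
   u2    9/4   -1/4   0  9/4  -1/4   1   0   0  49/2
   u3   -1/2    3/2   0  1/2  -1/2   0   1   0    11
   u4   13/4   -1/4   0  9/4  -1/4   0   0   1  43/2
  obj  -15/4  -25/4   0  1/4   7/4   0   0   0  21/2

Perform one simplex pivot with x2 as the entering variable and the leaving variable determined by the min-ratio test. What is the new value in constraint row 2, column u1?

Ratio test on column x2 — row 1: (3/2)/(1/4) = 6; row 2: entry -1/4 ≤ 0; row 3: 11/(3/2) = 22/3; row 4: entry -1/4 ≤ 0. Minimum is 6 at row 1 (x3 leaves); pivot element 1/4.
Divide row 1 by 1/4; eliminate column x2 from the other rows.
Row 2 update in column u1: -1/4 − (-1/4)·1 = 0.

0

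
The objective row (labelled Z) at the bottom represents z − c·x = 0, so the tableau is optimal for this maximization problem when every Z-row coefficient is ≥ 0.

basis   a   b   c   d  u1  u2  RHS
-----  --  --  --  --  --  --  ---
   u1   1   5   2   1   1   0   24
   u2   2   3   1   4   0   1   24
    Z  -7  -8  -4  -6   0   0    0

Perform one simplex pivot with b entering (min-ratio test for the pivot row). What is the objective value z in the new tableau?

Ratio test on column b — row 1: 24/5 = 24/5; row 2: 24/3 = 8. Minimum is 24/5 at row 1 (u1 leaves); pivot element 5.
Pivot on row 1; the Z-row RHS becomes 0 − (-8)·(24/5) = 192/5.

192/5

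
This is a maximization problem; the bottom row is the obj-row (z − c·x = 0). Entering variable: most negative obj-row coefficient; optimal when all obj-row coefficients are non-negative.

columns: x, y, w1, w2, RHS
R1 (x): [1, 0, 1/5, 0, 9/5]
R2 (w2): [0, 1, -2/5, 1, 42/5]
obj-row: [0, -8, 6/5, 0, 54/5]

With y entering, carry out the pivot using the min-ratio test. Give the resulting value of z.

78

Ratio test on column y — row 1: entry 0 ≤ 0; row 2: (42/5)/1 = 42/5. Minimum is 42/5 at row 2 (w2 leaves); pivot element 1.
Pivot on row 2; the obj-row RHS becomes 54/5 − (-8)·(42/5) = 78.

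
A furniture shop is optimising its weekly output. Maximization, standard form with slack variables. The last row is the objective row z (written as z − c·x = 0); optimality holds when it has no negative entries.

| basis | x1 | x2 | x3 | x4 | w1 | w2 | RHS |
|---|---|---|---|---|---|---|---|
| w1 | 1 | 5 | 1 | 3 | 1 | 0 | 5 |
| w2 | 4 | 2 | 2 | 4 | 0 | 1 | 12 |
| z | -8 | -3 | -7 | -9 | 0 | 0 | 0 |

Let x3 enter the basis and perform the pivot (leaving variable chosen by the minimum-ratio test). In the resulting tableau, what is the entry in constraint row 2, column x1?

Ratio test on column x3 — row 1: 5/1 = 5; row 2: 12/2 = 6. Minimum is 5 at row 1 (w1 leaves); pivot element 1.
Divide row 1 by 1; eliminate column x3 from the other rows.
Row 2 update in column x1: 4 − 2·1 = 2.

2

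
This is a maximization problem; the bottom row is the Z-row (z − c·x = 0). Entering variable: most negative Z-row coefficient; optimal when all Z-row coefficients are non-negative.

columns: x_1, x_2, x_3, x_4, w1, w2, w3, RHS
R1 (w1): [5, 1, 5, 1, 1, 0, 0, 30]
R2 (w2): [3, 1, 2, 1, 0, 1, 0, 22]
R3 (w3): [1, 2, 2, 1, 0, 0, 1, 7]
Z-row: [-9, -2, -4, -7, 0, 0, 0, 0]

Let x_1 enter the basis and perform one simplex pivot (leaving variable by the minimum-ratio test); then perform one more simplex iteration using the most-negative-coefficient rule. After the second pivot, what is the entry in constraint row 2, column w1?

Ratio test on column x_1 — row 1: 30/5 = 6; row 2: 22/3 = 22/3; row 3: 7/1 = 7. Minimum is 6 at row 1 (w1 leaves); pivot element 5.
Divide row 1 by 5; eliminate column x_1 from the other rows.
Second iteration: most negative Z-row entry is -26/5 in column x_4, so x_4 enters.
Ratio test on column x_4 — row 1: 6/(1/5) = 30; row 2: 4/(2/5) = 10; row 3: 1/(4/5) = 5/4. Minimum is 5/4 at row 3 (w3 leaves); pivot element 4/5.
Divide row 3 by 4/5; eliminate column x_4 from the other rows.
After both pivots, the entry at constraint row 2, column w1 is -1/2.

-1/2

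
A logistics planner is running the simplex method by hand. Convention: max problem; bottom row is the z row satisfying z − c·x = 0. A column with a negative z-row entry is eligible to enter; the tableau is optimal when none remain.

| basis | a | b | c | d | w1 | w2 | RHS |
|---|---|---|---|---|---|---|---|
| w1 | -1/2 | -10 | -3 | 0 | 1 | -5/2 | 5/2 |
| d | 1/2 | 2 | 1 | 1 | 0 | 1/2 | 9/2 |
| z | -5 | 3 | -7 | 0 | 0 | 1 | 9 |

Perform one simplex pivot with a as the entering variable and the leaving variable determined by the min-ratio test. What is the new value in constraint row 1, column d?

1

Ratio test on column a — row 1: entry -1/2 ≤ 0; row 2: (9/2)/(1/2) = 9. Minimum is 9 at row 2 (d leaves); pivot element 1/2.
Divide row 2 by 1/2; eliminate column a from the other rows.
Row 1 update in column d: 0 − (-1/2)·2 = 1.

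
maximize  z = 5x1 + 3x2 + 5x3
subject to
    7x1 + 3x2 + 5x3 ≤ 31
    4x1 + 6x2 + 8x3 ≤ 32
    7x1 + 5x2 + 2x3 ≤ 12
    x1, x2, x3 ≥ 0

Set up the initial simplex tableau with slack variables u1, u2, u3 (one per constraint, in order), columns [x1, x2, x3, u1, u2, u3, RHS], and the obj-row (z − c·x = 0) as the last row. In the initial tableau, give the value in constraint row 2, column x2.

Constraint 2 has coefficient 6 on x2.

6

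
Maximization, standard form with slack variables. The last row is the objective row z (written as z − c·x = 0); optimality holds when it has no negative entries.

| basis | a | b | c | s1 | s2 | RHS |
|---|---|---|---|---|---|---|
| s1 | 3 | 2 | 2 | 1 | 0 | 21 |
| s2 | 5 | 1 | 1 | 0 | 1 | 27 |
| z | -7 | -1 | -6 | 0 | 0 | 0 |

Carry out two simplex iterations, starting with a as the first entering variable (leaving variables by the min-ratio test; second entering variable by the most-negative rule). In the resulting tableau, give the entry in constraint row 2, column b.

0

Ratio test on column a — row 1: 21/3 = 7; row 2: 27/5 = 27/5. Minimum is 27/5 at row 2 (s2 leaves); pivot element 5.
Divide row 2 by 5; eliminate column a from the other rows.
Second iteration: most negative z-row entry is -23/5 in column c, so c enters.
Ratio test on column c — row 1: (24/5)/(7/5) = 24/7; row 2: (27/5)/(1/5) = 27. Minimum is 24/7 at row 1 (s1 leaves); pivot element 7/5.
Divide row 1 by 7/5; eliminate column c from the other rows.
After both pivots, the entry at constraint row 2, column b is 0.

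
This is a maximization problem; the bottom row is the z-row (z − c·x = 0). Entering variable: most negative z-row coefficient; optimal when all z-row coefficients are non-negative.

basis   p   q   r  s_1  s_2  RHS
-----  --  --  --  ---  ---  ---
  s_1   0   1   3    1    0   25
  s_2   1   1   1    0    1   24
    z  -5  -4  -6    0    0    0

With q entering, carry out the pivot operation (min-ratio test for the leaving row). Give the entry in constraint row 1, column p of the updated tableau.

Ratio test on column q — row 1: 25/1 = 25; row 2: 24/1 = 24. Minimum is 24 at row 2 (s_2 leaves); pivot element 1.
Divide row 2 by 1; eliminate column q from the other rows.
Row 1 update in column p: 0 − 1·1 = -1.

-1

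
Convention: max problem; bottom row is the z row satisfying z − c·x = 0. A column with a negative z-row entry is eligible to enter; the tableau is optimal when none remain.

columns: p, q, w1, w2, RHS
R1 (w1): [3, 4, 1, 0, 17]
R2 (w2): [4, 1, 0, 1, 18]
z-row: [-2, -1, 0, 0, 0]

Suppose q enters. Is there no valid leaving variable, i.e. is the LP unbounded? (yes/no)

no

Column q has positive entries in row(s) 1, 2, so the ratio test bounds it — not unbounded.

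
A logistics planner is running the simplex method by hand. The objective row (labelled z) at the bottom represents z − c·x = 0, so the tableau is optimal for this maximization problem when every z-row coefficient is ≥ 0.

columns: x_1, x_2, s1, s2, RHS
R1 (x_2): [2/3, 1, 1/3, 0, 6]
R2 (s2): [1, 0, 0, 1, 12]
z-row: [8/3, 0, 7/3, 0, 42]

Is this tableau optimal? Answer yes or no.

yes

Every z-row coefficient is ≥ 0, so the tableau is optimal.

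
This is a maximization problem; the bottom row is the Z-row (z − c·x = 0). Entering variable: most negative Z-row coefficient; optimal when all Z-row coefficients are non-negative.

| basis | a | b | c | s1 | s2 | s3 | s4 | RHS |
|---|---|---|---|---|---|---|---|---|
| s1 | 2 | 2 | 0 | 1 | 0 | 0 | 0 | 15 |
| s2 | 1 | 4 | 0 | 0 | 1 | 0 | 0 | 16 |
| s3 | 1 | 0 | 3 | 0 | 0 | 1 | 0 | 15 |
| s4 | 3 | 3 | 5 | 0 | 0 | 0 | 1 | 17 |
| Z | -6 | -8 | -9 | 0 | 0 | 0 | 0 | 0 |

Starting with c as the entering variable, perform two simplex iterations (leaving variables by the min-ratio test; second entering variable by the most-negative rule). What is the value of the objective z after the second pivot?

41

Ratio test on column c — row 1: entry 0 ≤ 0; row 2: entry 0 ≤ 0; row 3: 15/3 = 5; row 4: 17/5 = 17/5. Minimum is 17/5 at row 4 (s4 leaves); pivot element 5.
Pivot on row 4; the Z-row RHS becomes 0 − (-9)·(17/5) = 153/5.
Next entering variable (most negative Z-row entry -13/5): b.
Ratio test on column b — row 1: 15/2 = 15/2; row 2: 16/4 = 4; row 3: entry -9/5 ≤ 0; row 4: (17/5)/(3/5) = 17/3. Minimum is 4 at row 2 (s2 leaves); pivot element 4.
After the second pivot the Z-row RHS is 153/5 − (-13/5)·4 = 41.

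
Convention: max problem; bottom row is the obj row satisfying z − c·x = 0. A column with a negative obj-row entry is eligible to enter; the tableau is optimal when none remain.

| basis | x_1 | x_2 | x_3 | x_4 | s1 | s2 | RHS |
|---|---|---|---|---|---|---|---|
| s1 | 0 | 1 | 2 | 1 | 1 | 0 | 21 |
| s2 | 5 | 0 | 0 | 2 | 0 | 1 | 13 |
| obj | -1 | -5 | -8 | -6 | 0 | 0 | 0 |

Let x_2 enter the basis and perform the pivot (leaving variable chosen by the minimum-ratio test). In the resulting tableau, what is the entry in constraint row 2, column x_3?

0

Ratio test on column x_2 — row 1: 21/1 = 21; row 2: entry 0 ≤ 0. Minimum is 21 at row 1 (s1 leaves); pivot element 1.
Divide row 1 by 1; eliminate column x_2 from the other rows.
Row 2 update in column x_3: 0 − 0·2 = 0.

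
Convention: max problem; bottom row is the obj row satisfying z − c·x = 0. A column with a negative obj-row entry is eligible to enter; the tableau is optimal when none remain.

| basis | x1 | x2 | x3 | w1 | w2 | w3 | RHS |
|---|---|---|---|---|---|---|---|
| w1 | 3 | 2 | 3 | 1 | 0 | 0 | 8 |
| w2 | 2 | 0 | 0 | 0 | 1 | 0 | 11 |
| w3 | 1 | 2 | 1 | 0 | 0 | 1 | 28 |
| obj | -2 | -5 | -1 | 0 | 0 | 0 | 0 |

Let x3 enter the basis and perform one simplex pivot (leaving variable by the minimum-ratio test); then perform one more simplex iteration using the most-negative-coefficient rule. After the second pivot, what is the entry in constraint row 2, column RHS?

Ratio test on column x3 — row 1: 8/3 = 8/3; row 2: entry 0 ≤ 0; row 3: 28/1 = 28. Minimum is 8/3 at row 1 (w1 leaves); pivot element 3.
Divide row 1 by 3; eliminate column x3 from the other rows.
Second iteration: most negative obj-row entry is -13/3 in column x2, so x2 enters.
Ratio test on column x2 — row 1: (8/3)/(2/3) = 4; row 2: entry 0 ≤ 0; row 3: (76/3)/(4/3) = 19. Minimum is 4 at row 1 (x3 leaves); pivot element 2/3.
Divide row 1 by 2/3; eliminate column x2 from the other rows.
After both pivots, the entry at constraint row 2, column RHS is 11.

11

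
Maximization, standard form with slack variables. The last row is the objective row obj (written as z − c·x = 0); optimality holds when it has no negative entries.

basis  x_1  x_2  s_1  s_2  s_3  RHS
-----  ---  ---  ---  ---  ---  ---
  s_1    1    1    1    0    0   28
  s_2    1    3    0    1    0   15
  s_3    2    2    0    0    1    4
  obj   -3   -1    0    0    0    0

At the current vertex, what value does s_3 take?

4

s_3 is basic (row 3); its value is the RHS of that row, 4.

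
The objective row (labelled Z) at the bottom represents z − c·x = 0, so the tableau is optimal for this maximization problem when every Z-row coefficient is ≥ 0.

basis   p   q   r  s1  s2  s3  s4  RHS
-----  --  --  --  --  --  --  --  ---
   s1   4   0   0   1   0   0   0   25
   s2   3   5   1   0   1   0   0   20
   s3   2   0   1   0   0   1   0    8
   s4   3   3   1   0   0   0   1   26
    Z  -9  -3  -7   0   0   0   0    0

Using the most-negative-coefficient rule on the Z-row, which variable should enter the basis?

Negative Z-row entries: p: -9, q: -3, r: -7.
The most negative is -9 in column p, so p enters.

p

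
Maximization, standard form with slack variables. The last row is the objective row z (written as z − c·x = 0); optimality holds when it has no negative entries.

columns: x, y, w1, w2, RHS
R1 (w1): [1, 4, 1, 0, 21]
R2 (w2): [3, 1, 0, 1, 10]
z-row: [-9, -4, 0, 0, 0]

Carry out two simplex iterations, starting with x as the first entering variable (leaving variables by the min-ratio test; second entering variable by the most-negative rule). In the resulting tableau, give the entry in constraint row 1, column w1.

Ratio test on column x — row 1: 21/1 = 21; row 2: 10/3 = 10/3. Minimum is 10/3 at row 2 (w2 leaves); pivot element 3.
Divide row 2 by 3; eliminate column x from the other rows.
Second iteration: most negative z-row entry is -1 in column y, so y enters.
Ratio test on column y — row 1: (53/3)/(11/3) = 53/11; row 2: (10/3)/(1/3) = 10. Minimum is 53/11 at row 1 (w1 leaves); pivot element 11/3.
Divide row 1 by 11/3; eliminate column y from the other rows.
After both pivots, the entry at constraint row 1, column w1 is 3/11.

3/11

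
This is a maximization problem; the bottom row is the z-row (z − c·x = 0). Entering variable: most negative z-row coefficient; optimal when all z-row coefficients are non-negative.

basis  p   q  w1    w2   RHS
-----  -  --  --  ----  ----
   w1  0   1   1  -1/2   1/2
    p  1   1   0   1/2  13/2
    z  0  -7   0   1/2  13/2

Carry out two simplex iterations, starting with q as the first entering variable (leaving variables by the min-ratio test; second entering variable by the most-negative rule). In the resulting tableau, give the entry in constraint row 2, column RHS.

Ratio test on column q — row 1: (1/2)/1 = 1/2; row 2: (13/2)/1 = 13/2. Minimum is 1/2 at row 1 (w1 leaves); pivot element 1.
Divide row 1 by 1; eliminate column q from the other rows.
Second iteration: most negative z-row entry is -3 in column w2, so w2 enters.
Ratio test on column w2 — row 1: entry -1/2 ≤ 0; row 2: 6/1 = 6. Minimum is 6 at row 2 (p leaves); pivot element 1.
Divide row 2 by 1; eliminate column w2 from the other rows.
After both pivots, the entry at constraint row 2, column RHS is 6.

6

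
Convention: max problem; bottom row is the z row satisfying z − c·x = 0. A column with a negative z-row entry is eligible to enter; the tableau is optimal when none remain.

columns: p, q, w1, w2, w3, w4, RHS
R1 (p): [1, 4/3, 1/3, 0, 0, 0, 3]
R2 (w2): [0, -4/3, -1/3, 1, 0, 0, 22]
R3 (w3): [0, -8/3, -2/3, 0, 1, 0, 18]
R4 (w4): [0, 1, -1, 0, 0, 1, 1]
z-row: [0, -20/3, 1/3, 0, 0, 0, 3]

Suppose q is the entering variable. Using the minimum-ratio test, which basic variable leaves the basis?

Column q entries and ratios — p: 3/(4/3) = 9/4; w2: -4/3 ≤ 0, skip; w3: -8/3 ≤ 0, skip; w4: 1/1 = 1.
Smallest ratio is 1 in the row of w4, so w4 leaves.

w4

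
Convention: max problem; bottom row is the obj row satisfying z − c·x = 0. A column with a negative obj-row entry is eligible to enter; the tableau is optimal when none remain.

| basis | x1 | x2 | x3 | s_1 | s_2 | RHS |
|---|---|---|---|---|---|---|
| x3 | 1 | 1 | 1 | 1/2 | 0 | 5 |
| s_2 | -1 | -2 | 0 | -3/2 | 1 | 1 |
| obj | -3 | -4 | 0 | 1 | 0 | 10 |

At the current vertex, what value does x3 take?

5

x3 is basic (row 1); its value is the RHS of that row, 5.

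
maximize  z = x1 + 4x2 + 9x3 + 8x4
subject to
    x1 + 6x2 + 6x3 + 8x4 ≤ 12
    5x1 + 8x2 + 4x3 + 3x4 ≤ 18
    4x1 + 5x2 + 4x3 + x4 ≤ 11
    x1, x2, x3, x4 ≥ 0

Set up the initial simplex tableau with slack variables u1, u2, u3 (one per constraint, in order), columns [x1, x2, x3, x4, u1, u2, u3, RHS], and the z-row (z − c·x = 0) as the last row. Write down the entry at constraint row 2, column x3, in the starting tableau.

4

Constraint 2 has coefficient 4 on x3.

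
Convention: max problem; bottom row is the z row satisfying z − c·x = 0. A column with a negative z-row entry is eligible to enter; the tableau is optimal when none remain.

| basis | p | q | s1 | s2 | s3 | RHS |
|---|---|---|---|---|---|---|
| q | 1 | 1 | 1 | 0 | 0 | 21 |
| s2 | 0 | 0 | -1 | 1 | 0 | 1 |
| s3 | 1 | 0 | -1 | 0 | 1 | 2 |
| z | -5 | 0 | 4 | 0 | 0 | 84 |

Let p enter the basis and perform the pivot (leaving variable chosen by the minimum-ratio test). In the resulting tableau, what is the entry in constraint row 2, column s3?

Ratio test on column p — row 1: 21/1 = 21; row 2: entry 0 ≤ 0; row 3: 2/1 = 2. Minimum is 2 at row 3 (s3 leaves); pivot element 1.
Divide row 3 by 1; eliminate column p from the other rows.
Row 2 update in column s3: 0 − 0·1 = 0.

0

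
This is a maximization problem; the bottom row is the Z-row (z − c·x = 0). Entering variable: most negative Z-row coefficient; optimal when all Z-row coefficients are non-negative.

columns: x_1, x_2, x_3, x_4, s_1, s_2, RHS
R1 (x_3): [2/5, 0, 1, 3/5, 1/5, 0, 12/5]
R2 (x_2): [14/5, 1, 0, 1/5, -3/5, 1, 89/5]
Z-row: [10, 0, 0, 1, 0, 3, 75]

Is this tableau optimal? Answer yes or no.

yes

Every Z-row coefficient is ≥ 0, so the tableau is optimal.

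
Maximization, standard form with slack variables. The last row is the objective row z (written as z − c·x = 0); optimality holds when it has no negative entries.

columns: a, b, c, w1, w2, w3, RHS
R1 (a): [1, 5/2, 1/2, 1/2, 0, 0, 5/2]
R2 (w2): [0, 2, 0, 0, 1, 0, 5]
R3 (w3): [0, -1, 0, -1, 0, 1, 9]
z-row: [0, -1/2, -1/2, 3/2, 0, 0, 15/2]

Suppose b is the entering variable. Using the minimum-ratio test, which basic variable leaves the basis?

Column b entries and ratios — a: (5/2)/(5/2) = 1; w2: 5/2 = 5/2; w3: -1 ≤ 0, skip.
Smallest ratio is 1 in the row of a, so a leaves.

a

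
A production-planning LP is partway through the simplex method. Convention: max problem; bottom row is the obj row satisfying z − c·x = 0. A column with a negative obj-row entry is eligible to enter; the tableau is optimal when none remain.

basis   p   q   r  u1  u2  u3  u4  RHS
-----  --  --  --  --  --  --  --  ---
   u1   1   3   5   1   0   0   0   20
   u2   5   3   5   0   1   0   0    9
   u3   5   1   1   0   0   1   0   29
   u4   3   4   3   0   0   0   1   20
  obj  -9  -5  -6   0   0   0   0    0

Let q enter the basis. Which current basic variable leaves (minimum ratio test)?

u2

Column q entries and ratios — u1: 20/3 = 20/3; u2: 9/3 = 3; u3: 29/1 = 29; u4: 20/4 = 5.
Smallest ratio is 3 in the row of u2, so u2 leaves.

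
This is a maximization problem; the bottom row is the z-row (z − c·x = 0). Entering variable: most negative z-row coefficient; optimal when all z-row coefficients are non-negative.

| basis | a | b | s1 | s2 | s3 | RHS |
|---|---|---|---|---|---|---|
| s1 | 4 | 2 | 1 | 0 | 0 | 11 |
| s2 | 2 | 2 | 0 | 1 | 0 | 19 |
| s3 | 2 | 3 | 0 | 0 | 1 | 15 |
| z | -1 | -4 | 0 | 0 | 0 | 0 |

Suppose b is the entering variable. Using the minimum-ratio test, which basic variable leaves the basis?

Column b entries and ratios — s1: 11/2 = 11/2; s2: 19/2 = 19/2; s3: 15/3 = 5.
Smallest ratio is 5 in the row of s3, so s3 leaves.

s3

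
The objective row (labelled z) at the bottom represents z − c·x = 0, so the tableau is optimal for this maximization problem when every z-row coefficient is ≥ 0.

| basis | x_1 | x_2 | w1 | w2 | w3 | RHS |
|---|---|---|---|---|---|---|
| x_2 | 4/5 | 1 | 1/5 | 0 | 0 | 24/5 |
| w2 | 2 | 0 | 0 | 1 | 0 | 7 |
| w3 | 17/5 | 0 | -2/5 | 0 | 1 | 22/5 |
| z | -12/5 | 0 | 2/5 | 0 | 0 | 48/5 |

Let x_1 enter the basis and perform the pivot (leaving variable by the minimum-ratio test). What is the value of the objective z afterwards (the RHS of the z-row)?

Ratio test on column x_1 — row 1: (24/5)/(4/5) = 6; row 2: 7/2 = 7/2; row 3: (22/5)/(17/5) = 22/17. Minimum is 22/17 at row 3 (w3 leaves); pivot element 17/5.
Pivot on row 3; the z-row RHS becomes 48/5 − (-12/5)·(22/17) = 216/17.

216/17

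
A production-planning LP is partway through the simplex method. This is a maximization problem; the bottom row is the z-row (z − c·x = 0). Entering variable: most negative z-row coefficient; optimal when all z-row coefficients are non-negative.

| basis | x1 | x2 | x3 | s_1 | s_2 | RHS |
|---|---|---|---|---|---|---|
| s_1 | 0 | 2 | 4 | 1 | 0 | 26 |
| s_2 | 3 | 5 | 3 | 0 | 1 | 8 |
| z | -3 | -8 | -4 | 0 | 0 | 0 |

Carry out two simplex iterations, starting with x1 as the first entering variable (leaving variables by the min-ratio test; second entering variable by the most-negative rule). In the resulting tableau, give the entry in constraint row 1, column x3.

Ratio test on column x1 — row 1: entry 0 ≤ 0; row 2: 8/3 = 8/3. Minimum is 8/3 at row 2 (s_2 leaves); pivot element 3.
Divide row 2 by 3; eliminate column x1 from the other rows.
Second iteration: most negative z-row entry is -3 in column x2, so x2 enters.
Ratio test on column x2 — row 1: 26/2 = 13; row 2: (8/3)/(5/3) = 8/5. Minimum is 8/5 at row 2 (x1 leaves); pivot element 5/3.
Divide row 2 by 5/3; eliminate column x2 from the other rows.
After both pivots, the entry at constraint row 1, column x3 is 14/5.

14/5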